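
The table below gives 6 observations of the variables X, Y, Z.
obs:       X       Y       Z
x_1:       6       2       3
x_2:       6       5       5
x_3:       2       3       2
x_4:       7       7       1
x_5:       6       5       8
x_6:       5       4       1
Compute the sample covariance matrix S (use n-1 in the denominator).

Step 1 — column means:
  mean(X) = (6 + 6 + 2 + 7 + 6 + 5) / 6 = 32/6 = 5.3333
  mean(Y) = (2 + 5 + 3 + 7 + 5 + 4) / 6 = 26/6 = 4.3333
  mean(Z) = (3 + 5 + 2 + 1 + 8 + 1) / 6 = 20/6 = 3.3333

Step 2 — sample covariance S[i,j] = (1/(n-1)) · Σ_k (x_{k,i} - mean_i) · (x_{k,j} - mean_j), with n-1 = 5.
  S[X,X] = ((0.6667)·(0.6667) + (0.6667)·(0.6667) + (-3.3333)·(-3.3333) + (1.6667)·(1.6667) + (0.6667)·(0.6667) + (-0.3333)·(-0.3333)) / 5 = 15.3333/5 = 3.0667
  S[X,Y] = ((0.6667)·(-2.3333) + (0.6667)·(0.6667) + (-3.3333)·(-1.3333) + (1.6667)·(2.6667) + (0.6667)·(0.6667) + (-0.3333)·(-0.3333)) / 5 = 8.3333/5 = 1.6667
  S[X,Z] = ((0.6667)·(-0.3333) + (0.6667)·(1.6667) + (-3.3333)·(-1.3333) + (1.6667)·(-2.3333) + (0.6667)·(4.6667) + (-0.3333)·(-2.3333)) / 5 = 5.3333/5 = 1.0667
  S[Y,Y] = ((-2.3333)·(-2.3333) + (0.6667)·(0.6667) + (-1.3333)·(-1.3333) + (2.6667)·(2.6667) + (0.6667)·(0.6667) + (-0.3333)·(-0.3333)) / 5 = 15.3333/5 = 3.0667
  S[Y,Z] = ((-2.3333)·(-0.3333) + (0.6667)·(1.6667) + (-1.3333)·(-1.3333) + (2.6667)·(-2.3333) + (0.6667)·(4.6667) + (-0.3333)·(-2.3333)) / 5 = 1.3333/5 = 0.2667
  S[Z,Z] = ((-0.3333)·(-0.3333) + (1.6667)·(1.6667) + (-1.3333)·(-1.3333) + (-2.3333)·(-2.3333) + (4.6667)·(4.6667) + (-2.3333)·(-2.3333)) / 5 = 37.3333/5 = 7.4667

S is symmetric (S[j,i] = S[i,j]). Assembling:

S = [[3.0667, 1.6667, 1.0667],
 [1.6667, 3.0667, 0.2667],
 [1.0667, 0.2667, 7.4667]]


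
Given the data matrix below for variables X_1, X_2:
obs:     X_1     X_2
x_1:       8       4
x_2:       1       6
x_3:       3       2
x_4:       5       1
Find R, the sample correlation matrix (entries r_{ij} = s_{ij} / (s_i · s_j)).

Step 1 — column means:
  mean(X_1) = (8 + 1 + 3 + 5) / 4 = 17/4 = 4.25
  mean(X_2) = (4 + 6 + 2 + 1) / 4 = 13/4 = 3.25

Step 2 — sample variances and covariances s[i,j] = (1/(n-1)) · Σ_k (x_{k,i} - mean_i) · (x_{k,j} - mean_j), with n-1 = 3:
  s[X_1,X_1] = ((3.75)·(3.75) + (-3.25)·(-3.25) + (-1.25)·(-1.25) + (0.75)·(0.75)) / 3 = 26.75/3 = 8.9167
  s[X_1,X_2] = ((3.75)·(0.75) + (-3.25)·(2.75) + (-1.25)·(-1.25) + (0.75)·(-2.25)) / 3 = -6.25/3 = -2.0833
  s[X_2,X_2] = ((0.75)·(0.75) + (2.75)·(2.75) + (-1.25)·(-1.25) + (-2.25)·(-2.25)) / 3 = 14.75/3 = 4.9167
  Sample standard deviations s_i = √(s[i,i]):
  s(X_1) = √(8.9167) = 2.9861
  s(X_2) = √(4.9167) = 2.2174

Step 3 — r_{ij} = s_{ij} / (s_i · s_j):
  r[X_1,X_1] = 1 (diagonal).
  r[X_1,X_2] = -2.0833 / (2.9861 · 2.2174) = -2.0833 / 6.6212 = -0.3146
  r[X_2,X_2] = 1 (diagonal).

R is symmetric with unit diagonal. Assembling:

R = [[1, -0.3146],
 [-0.3146, 1]]


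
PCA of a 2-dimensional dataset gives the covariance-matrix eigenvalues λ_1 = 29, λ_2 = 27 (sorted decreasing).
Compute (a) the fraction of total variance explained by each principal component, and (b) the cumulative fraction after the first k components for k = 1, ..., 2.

Step 1 — total variance = trace(Sigma) = Σ λ_i = 29 + 27 = 56.

Step 2 — fraction explained by component i = λ_i / Σ λ:
  PC1: 29/56 = 0.5179
  PC2: 27/56 = 0.4821

Step 3 — cumulative fraction after k components = (λ_1 + ... + λ_k) / Σ λ:
  k = 1: 29/56 = 0.5179
  k = 2: (29 + 27)/56 = 56/56 = 1

Summary (fraction, with percent):

explained: PC1 0.5179 (51.79%), PC2 0.4821 (48.21%);  cumulative: 0.5179, 1


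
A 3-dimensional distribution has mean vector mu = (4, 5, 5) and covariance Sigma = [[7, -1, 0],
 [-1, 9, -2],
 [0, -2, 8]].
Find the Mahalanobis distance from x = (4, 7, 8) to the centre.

Step 1 — centre the observation: (x - mu) = (0, 2, 3).

Step 2 — invert Sigma (cofactor / det for 3×3, or solve directly):
  Sigma^{-1} = [[0.1453, 0.0171, 0.0043],
 [0.0171, 0.1197, 0.0299],
 [0.0043, 0.0299, 0.1325]].

Step 3 — form the quadratic (x - mu)^T · Sigma^{-1} · (x - mu):
  Sigma^{-1} · (x - mu) = (0.047, 0.3291, 0.4573).
  (x - mu)^T · [Sigma^{-1} · (x - mu)] = (0)·(0.047) + (2)·(0.3291) + (3)·(0.4573) = 2.0299.

Step 4 — take square root: d = √(2.0299) ≈ 1.4248.

d(x, mu) = √(2.0299) ≈ 1.4248


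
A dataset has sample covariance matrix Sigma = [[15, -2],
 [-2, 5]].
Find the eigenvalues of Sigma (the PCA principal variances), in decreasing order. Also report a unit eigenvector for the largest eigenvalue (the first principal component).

Step 1 — characteristic polynomial of 2×2 Sigma:
  det(Sigma - λI) = λ² - trace · λ + det = 0.
  trace = 15 + 5 = 20, det = 15·5 - (-2)² = 71.
Step 2 — discriminant:
  Δ = trace² - 4·det = 400 - 284 = 116.
Step 3 — eigenvalues:
  λ = (trace ± √Δ)/2 = (20 ± 10.7703)/2,
  λ_1 = 15.3852,  λ_2 = 4.6148.

Step 4 — unit eigenvector for λ_1: solve (Sigma - λ_1 I)v = 0. First row:
  (15 - 15.3852)·v_x + (-2)·v_y = 0, i.e. (-0.3852)·v_x + (-2)·v_y = 0,
  so v ∝ (b, λ_1 - a) = (-2, 0.3852); multiply by -1 so the first entry is positive: u = (2, -0.3852).
  ||u|| = √((2)² + (-0.3852)²) = √(4.1484) ≈ 2.0368,
  v_1 = u/||u|| ≈ (0.982, -0.1891) (||v_1|| = 1).

λ_1 = 15.3852,  λ_2 = 4.6148;  v_1 ≈ (0.982, -0.1891)


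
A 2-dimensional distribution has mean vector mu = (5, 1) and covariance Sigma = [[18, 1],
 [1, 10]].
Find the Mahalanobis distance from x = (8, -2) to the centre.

Step 1 — centre the observation: (x - mu) = (3, -3).

Step 2 — invert Sigma. det(Sigma) = 18·10 - (1)² = 179.
  Sigma^{-1} = (1/det) · [[d, -b], [-b, a]] = [[0.0559, -0.0056],
 [-0.0056, 0.1006]].

Step 3 — form the quadratic (x - mu)^T · Sigma^{-1} · (x - mu):
  Sigma^{-1} · (x - mu) = (0.1844, -0.3184).
  (x - mu)^T · [Sigma^{-1} · (x - mu)] = (3)·(0.1844) + (-3)·(-0.3184) = 1.5084.

Step 4 — take square root: d = √(1.5084) ≈ 1.2282.

d(x, mu) = √(1.5084) ≈ 1.2282


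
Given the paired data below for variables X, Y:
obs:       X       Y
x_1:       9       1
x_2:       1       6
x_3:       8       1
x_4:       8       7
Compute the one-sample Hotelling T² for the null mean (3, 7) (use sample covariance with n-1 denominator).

Step 1 — sample mean vector:
  mean(X) = (9 + 1 + 8 + 8) / 4 = 26/4 = 6.5
  mean(Y) = (1 + 6 + 1 + 7) / 4 = 15/4 = 3.75
  x̄ = (6.5, 3.75),  deviation x̄ - mu_0 = (6.5, 3.75) - (3, 7) = (3.5, -3.25).

Step 2 — sample covariance matrix, S[i,j] = (1/(n-1)) · Σ_k (x_{k,i} - mean_i) · (x_{k,j} - mean_j), divisor n-1 = 3:
  S[X,X] = ((2.5)·(2.5) + (-5.5)·(-5.5) + (1.5)·(1.5) + (1.5)·(1.5)) / 3 = 41/3 = 13.6667
  S[X,Y] = ((2.5)·(-2.75) + (-5.5)·(2.25) + (1.5)·(-2.75) + (1.5)·(3.25)) / 3 = -18.5/3 = -6.1667
  S[Y,Y] = ((-2.75)·(-2.75) + (2.25)·(2.25) + (-2.75)·(-2.75) + (3.25)·(3.25)) / 3 = 30.75/3 = 10.25
  S = [[13.6667, -6.1667],
 [-6.1667, 10.25]].

Step 3 — invert S. det(S) = 13.6667·10.25 - (-6.1667)² = 102.0556.
  S^{-1} = (1/det) · [[d, -b], [-b, a]] = [[0.1004, 0.0604],
 [0.0604, 0.1339]].

Step 4 — quadratic form (x̄ - mu_0)^T · S^{-1} · (x̄ - mu_0):
  S^{-1} · (x̄ - mu_0) = (0.1551, -0.2237),
  (x̄ - mu_0)^T · [...] = (3.5)·(0.1551) + (-3.25)·(-0.2237) = 1.2701.

Step 5 — scale by n: T² = 4 · 1.2701 = 5.0806.

T² ≈ 5.0806


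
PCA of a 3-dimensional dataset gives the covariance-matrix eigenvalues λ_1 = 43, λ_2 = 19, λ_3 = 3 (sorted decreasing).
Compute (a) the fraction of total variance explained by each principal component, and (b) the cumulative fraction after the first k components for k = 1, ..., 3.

Step 1 — total variance = trace(Sigma) = Σ λ_i = 43 + 19 + 3 = 65.

Step 2 — fraction explained by component i = λ_i / Σ λ:
  PC1: 43/65 = 0.6615
  PC2: 19/65 = 0.2923
  PC3: 3/65 = 0.0462

Step 3 — cumulative fraction after k components = (λ_1 + ... + λ_k) / Σ λ:
  k = 1: 43/65 = 0.6615
  k = 2: (43 + 19)/65 = 62/65 = 0.9538
  k = 3: (43 + 19 + 3)/65 = 65/65 = 1

Summary (fraction, with percent):

explained: PC1 0.6615 (66.15%), PC2 0.2923 (29.23%), PC3 0.0462 (4.62%);  cumulative: 0.6615, 0.9538, 1


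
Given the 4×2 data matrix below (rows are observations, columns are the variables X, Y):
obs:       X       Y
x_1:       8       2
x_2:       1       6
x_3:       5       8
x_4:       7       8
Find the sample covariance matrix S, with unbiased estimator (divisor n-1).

Step 1 — column means:
  mean(X) = (8 + 1 + 5 + 7) / 4 = 21/4 = 5.25
  mean(Y) = (2 + 6 + 8 + 8) / 4 = 24/4 = 6

Step 2 — sample covariance S[i,j] = (1/(n-1)) · Σ_k (x_{k,i} - mean_i) · (x_{k,j} - mean_j), with n-1 = 3.
  S[X,X] = ((2.75)·(2.75) + (-4.25)·(-4.25) + (-0.25)·(-0.25) + (1.75)·(1.75)) / 3 = 28.75/3 = 9.5833
  S[X,Y] = ((2.75)·(-4) + (-4.25)·(0) + (-0.25)·(2) + (1.75)·(2)) / 3 = -8/3 = -2.6667
  S[Y,Y] = ((-4)·(-4) + (0)·(0) + (2)·(2) + (2)·(2)) / 3 = 24/3 = 8

S is symmetric (S[j,i] = S[i,j]). Assembling:

S = [[9.5833, -2.6667],
 [-2.6667, 8]]


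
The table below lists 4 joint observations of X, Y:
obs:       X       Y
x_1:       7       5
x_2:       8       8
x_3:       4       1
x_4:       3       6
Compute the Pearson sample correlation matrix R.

Step 1 — column means:
  mean(X) = (7 + 8 + 4 + 3) / 4 = 22/4 = 5.5
  mean(Y) = (5 + 8 + 1 + 6) / 4 = 20/4 = 5

Step 2 — sample variances and covariances s[i,j] = (1/(n-1)) · Σ_k (x_{k,i} - mean_i) · (x_{k,j} - mean_j), with n-1 = 3:
  s[X,X] = ((1.5)·(1.5) + (2.5)·(2.5) + (-1.5)·(-1.5) + (-2.5)·(-2.5)) / 3 = 17/3 = 5.6667
  s[X,Y] = ((1.5)·(0) + (2.5)·(3) + (-1.5)·(-4) + (-2.5)·(1)) / 3 = 11/3 = 3.6667
  s[Y,Y] = ((0)·(0) + (3)·(3) + (-4)·(-4) + (1)·(1)) / 3 = 26/3 = 8.6667
  Sample standard deviations s_i = √(s[i,i]):
  s(X) = √(5.6667) = 2.3805
  s(Y) = √(8.6667) = 2.9439

Step 3 — r_{ij} = s_{ij} / (s_i · s_j):
  r[X,X] = 1 (diagonal).
  r[X,Y] = 3.6667 / (2.3805 · 2.9439) = 3.6667 / 7.0079 = 0.5232
  r[Y,Y] = 1 (diagonal).

R is symmetric with unit diagonal. Assembling:

R = [[1, 0.5232],
 [0.5232, 1]]


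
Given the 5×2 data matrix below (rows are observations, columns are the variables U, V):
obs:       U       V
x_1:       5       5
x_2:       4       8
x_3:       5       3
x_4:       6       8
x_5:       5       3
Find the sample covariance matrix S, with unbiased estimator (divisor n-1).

Step 1 — column means:
  mean(U) = (5 + 4 + 5 + 6 + 5) / 5 = 25/5 = 5
  mean(V) = (5 + 8 + 3 + 8 + 3) / 5 = 27/5 = 5.4

Step 2 — sample covariance S[i,j] = (1/(n-1)) · Σ_k (x_{k,i} - mean_i) · (x_{k,j} - mean_j), with n-1 = 4.
  S[U,U] = ((0)·(0) + (-1)·(-1) + (0)·(0) + (1)·(1) + (0)·(0)) / 4 = 2/4 = 0.5
  S[U,V] = ((0)·(-0.4) + (-1)·(2.6) + (0)·(-2.4) + (1)·(2.6) + (0)·(-2.4)) / 4 = 0/4 = 0
  S[V,V] = ((-0.4)·(-0.4) + (2.6)·(2.6) + (-2.4)·(-2.4) + (2.6)·(2.6) + (-2.4)·(-2.4)) / 4 = 25.2/4 = 6.3

S is symmetric (S[j,i] = S[i,j]). Assembling:

S = [[0.5, 0],
 [0, 6.3]]


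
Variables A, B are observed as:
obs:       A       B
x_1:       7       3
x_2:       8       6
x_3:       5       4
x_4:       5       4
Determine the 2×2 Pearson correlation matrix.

Step 1 — column means:
  mean(A) = (7 + 8 + 5 + 5) / 4 = 25/4 = 6.25
  mean(B) = (3 + 6 + 4 + 4) / 4 = 17/4 = 4.25

Step 2 — sample variances and covariances s[i,j] = (1/(n-1)) · Σ_k (x_{k,i} - mean_i) · (x_{k,j} - mean_j), with n-1 = 3:
  s[A,A] = ((0.75)·(0.75) + (1.75)·(1.75) + (-1.25)·(-1.25) + (-1.25)·(-1.25)) / 3 = 6.75/3 = 2.25
  s[A,B] = ((0.75)·(-1.25) + (1.75)·(1.75) + (-1.25)·(-0.25) + (-1.25)·(-0.25)) / 3 = 2.75/3 = 0.9167
  s[B,B] = ((-1.25)·(-1.25) + (1.75)·(1.75) + (-0.25)·(-0.25) + (-0.25)·(-0.25)) / 3 = 4.75/3 = 1.5833
  Sample standard deviations s_i = √(s[i,i]):
  s(A) = √(2.25) = 1.5
  s(B) = √(1.5833) = 1.2583

Step 3 — r_{ij} = s_{ij} / (s_i · s_j):
  r[A,A] = 1 (diagonal).
  r[A,B] = 0.9167 / (1.5 · 1.2583) = 0.9167 / 1.8875 = 0.4857
  r[B,B] = 1 (diagonal).

R is symmetric with unit diagonal. Assembling:

R = [[1, 0.4857],
 [0.4857, 1]]


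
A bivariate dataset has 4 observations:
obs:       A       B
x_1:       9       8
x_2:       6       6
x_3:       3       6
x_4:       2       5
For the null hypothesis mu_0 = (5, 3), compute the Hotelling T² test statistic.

Step 1 — sample mean vector:
  mean(A) = (9 + 6 + 3 + 2) / 4 = 20/4 = 5
  mean(B) = (8 + 6 + 6 + 5) / 4 = 25/4 = 6.25
  x̄ = (5, 6.25),  deviation x̄ - mu_0 = (5, 6.25) - (5, 3) = (0, 3.25).

Step 2 — sample covariance matrix, S[i,j] = (1/(n-1)) · Σ_k (x_{k,i} - mean_i) · (x_{k,j} - mean_j), divisor n-1 = 3:
  S[A,A] = ((4)·(4) + (1)·(1) + (-2)·(-2) + (-3)·(-3)) / 3 = 30/3 = 10
  S[A,B] = ((4)·(1.75) + (1)·(-0.25) + (-2)·(-0.25) + (-3)·(-1.25)) / 3 = 11/3 = 3.6667
  S[B,B] = ((1.75)·(1.75) + (-0.25)·(-0.25) + (-0.25)·(-0.25) + (-1.25)·(-1.25)) / 3 = 4.75/3 = 1.5833
  S = [[10, 3.6667],
 [3.6667, 1.5833]].

Step 3 — invert S. det(S) = 10·1.5833 - (3.6667)² = 2.3889.
  S^{-1} = (1/det) · [[d, -b], [-b, a]] = [[0.6628, -1.5349],
 [-1.5349, 4.186]].

Step 4 — quadratic form (x̄ - mu_0)^T · S^{-1} · (x̄ - mu_0):
  S^{-1} · (x̄ - mu_0) = (-4.9884, 13.6047),
  (x̄ - mu_0)^T · [...] = (0)·(-4.9884) + (3.25)·(13.6047) = 44.2151.

Step 5 — scale by n: T² = 4 · 44.2151 = 176.8605.

T² ≈ 176.8605


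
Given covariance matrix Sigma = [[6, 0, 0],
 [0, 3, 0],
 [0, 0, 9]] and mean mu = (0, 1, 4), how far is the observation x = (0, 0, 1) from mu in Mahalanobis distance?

Step 1 — centre the observation: (x - mu) = (0, -1, -3).

Step 2 — invert Sigma (cofactor / det for 3×3, or solve directly):
  Sigma^{-1} = [[0.1667, 0, 0],
 [0, 0.3333, 0],
 [0, 0, 0.1111]].

Step 3 — form the quadratic (x - mu)^T · Sigma^{-1} · (x - mu):
  Sigma^{-1} · (x - mu) = (0, -0.3333, -0.3333).
  (x - mu)^T · [Sigma^{-1} · (x - mu)] = (0)·(0) + (-1)·(-0.3333) + (-3)·(-0.3333) = 1.3333.

Step 4 — take square root: d = √(1.3333) ≈ 1.1547.

d(x, mu) = √(1.3333) ≈ 1.1547


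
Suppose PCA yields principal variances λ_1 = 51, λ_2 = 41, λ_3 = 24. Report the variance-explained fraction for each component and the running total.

Step 1 — total variance = trace(Sigma) = Σ λ_i = 51 + 41 + 24 = 116.

Step 2 — fraction explained by component i = λ_i / Σ λ:
  PC1: 51/116 = 0.4397
  PC2: 41/116 = 0.3534
  PC3: 24/116 = 0.2069

Step 3 — cumulative fraction after k components = (λ_1 + ... + λ_k) / Σ λ:
  k = 1: 51/116 = 0.4397
  k = 2: (51 + 41)/116 = 92/116 = 0.7931
  k = 3: (51 + 41 + 24)/116 = 116/116 = 1

Summary (fraction, with percent):

explained: PC1 0.4397 (43.97%), PC2 0.3534 (35.34%), PC3 0.2069 (20.69%);  cumulative: 0.4397, 0.7931, 1


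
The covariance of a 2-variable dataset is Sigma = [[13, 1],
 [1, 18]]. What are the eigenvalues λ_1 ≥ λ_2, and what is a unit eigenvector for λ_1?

Step 1 — characteristic polynomial of 2×2 Sigma:
  det(Sigma - λI) = λ² - trace · λ + det = 0.
  trace = 13 + 18 = 31, det = 13·18 - (1)² = 233.
Step 2 — discriminant:
  Δ = trace² - 4·det = 961 - 932 = 29.
Step 3 — eigenvalues:
  λ = (trace ± √Δ)/2 = (31 ± 5.3852)/2,
  λ_1 = 18.1926,  λ_2 = 12.8074.

Step 4 — unit eigenvector for λ_1: solve (Sigma - λ_1 I)v = 0. First row:
  (13 - 18.1926)·v_x + (1)·v_y = 0, i.e. (-5.1926)·v_x + (1)·v_y = 0,
  so v ∝ (b, λ_1 - a) = (1, 5.1926) = u.
  ||u|| = √((1)² + (5.1926)²) = √(27.9629) ≈ 5.288,
  v_1 = u/||u|| ≈ (0.1891, 0.982) (||v_1|| = 1).

λ_1 = 18.1926,  λ_2 = 12.8074;  v_1 ≈ (0.1891, 0.982)


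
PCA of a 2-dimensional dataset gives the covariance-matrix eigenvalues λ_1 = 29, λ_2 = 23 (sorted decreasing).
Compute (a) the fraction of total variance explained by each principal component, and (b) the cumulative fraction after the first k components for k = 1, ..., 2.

Step 1 — total variance = trace(Sigma) = Σ λ_i = 29 + 23 = 52.

Step 2 — fraction explained by component i = λ_i / Σ λ:
  PC1: 29/52 = 0.5577
  PC2: 23/52 = 0.4423

Step 3 — cumulative fraction after k components = (λ_1 + ... + λ_k) / Σ λ:
  k = 1: 29/52 = 0.5577
  k = 2: (29 + 23)/52 = 52/52 = 1

Summary (fraction, with percent):

explained: PC1 0.5577 (55.77%), PC2 0.4423 (44.23%);  cumulative: 0.5577, 1


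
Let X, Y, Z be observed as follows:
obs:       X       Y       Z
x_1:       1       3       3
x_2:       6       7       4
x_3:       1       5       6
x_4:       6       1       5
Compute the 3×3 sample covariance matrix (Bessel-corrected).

Step 1 — column means:
  mean(X) = (1 + 6 + 1 + 6) / 4 = 14/4 = 3.5
  mean(Y) = (3 + 7 + 5 + 1) / 4 = 16/4 = 4
  mean(Z) = (3 + 4 + 6 + 5) / 4 = 18/4 = 4.5

Step 2 — sample covariance S[i,j] = (1/(n-1)) · Σ_k (x_{k,i} - mean_i) · (x_{k,j} - mean_j), with n-1 = 3.
  S[X,X] = ((-2.5)·(-2.5) + (2.5)·(2.5) + (-2.5)·(-2.5) + (2.5)·(2.5)) / 3 = 25/3 = 8.3333
  S[X,Y] = ((-2.5)·(-1) + (2.5)·(3) + (-2.5)·(1) + (2.5)·(-3)) / 3 = 0/3 = 0
  S[X,Z] = ((-2.5)·(-1.5) + (2.5)·(-0.5) + (-2.5)·(1.5) + (2.5)·(0.5)) / 3 = 0/3 = 0
  S[Y,Y] = ((-1)·(-1) + (3)·(3) + (1)·(1) + (-3)·(-3)) / 3 = 20/3 = 6.6667
  S[Y,Z] = ((-1)·(-1.5) + (3)·(-0.5) + (1)·(1.5) + (-3)·(0.5)) / 3 = 0/3 = 0
  S[Z,Z] = ((-1.5)·(-1.5) + (-0.5)·(-0.5) + (1.5)·(1.5) + (0.5)·(0.5)) / 3 = 5/3 = 1.6667

S is symmetric (S[j,i] = S[i,j]). Assembling:

S = [[8.3333, 0, 0],
 [0, 6.6667, 0],
 [0, 0, 1.6667]]


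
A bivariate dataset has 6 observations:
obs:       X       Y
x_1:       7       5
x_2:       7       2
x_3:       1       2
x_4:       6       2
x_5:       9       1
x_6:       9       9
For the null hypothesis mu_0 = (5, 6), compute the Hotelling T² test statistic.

Step 1 — sample mean vector:
  mean(X) = (7 + 7 + 1 + 6 + 9 + 9) / 6 = 39/6 = 6.5
  mean(Y) = (5 + 2 + 2 + 2 + 1 + 9) / 6 = 21/6 = 3.5
  x̄ = (6.5, 3.5),  deviation x̄ - mu_0 = (6.5, 3.5) - (5, 6) = (1.5, -2.5).

Step 2 — sample covariance matrix, S[i,j] = (1/(n-1)) · Σ_k (x_{k,i} - mean_i) · (x_{k,j} - mean_j), divisor n-1 = 5:
  S[X,X] = ((0.5)·(0.5) + (0.5)·(0.5) + (-5.5)·(-5.5) + (-0.5)·(-0.5) + (2.5)·(2.5) + (2.5)·(2.5)) / 5 = 43.5/5 = 8.7
  S[X,Y] = ((0.5)·(1.5) + (0.5)·(-1.5) + (-5.5)·(-1.5) + (-0.5)·(-1.5) + (2.5)·(-2.5) + (2.5)·(5.5)) / 5 = 16.5/5 = 3.3
  S[Y,Y] = ((1.5)·(1.5) + (-1.5)·(-1.5) + (-1.5)·(-1.5) + (-1.5)·(-1.5) + (-2.5)·(-2.5) + (5.5)·(5.5)) / 5 = 45.5/5 = 9.1
  S = [[8.7, 3.3],
 [3.3, 9.1]].

Step 3 — invert S. det(S) = 8.7·9.1 - (3.3)² = 68.28.
  S^{-1} = (1/det) · [[d, -b], [-b, a]] = [[0.1333, -0.0483],
 [-0.0483, 0.1274]].

Step 4 — quadratic form (x̄ - mu_0)^T · S^{-1} · (x̄ - mu_0):
  S^{-1} · (x̄ - mu_0) = (0.3207, -0.391),
  (x̄ - mu_0)^T · [...] = (1.5)·(0.3207) + (-2.5)·(-0.391) = 1.4587.

Step 5 — scale by n: T² = 6 · 1.4587 = 8.7522.

T² ≈ 8.7522


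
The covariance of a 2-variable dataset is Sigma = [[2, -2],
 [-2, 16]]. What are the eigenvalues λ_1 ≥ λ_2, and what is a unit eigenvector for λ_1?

Step 1 — characteristic polynomial of 2×2 Sigma:
  det(Sigma - λI) = λ² - trace · λ + det = 0.
  trace = 2 + 16 = 18, det = 2·16 - (-2)² = 28.
Step 2 — discriminant:
  Δ = trace² - 4·det = 324 - 112 = 212.
Step 3 — eigenvalues:
  λ = (trace ± √Δ)/2 = (18 ± 14.5602)/2,
  λ_1 = 16.2801,  λ_2 = 1.7199.

Step 4 — unit eigenvector for λ_1: solve (Sigma - λ_1 I)v = 0. First row:
  (2 - 16.2801)·v_x + (-2)·v_y = 0, i.e. (-14.2801)·v_x + (-2)·v_y = 0,
  so v ∝ (b, λ_1 - a) = (-2, 14.2801); multiply by -1 so the first entry is positive: u = (2, -14.2801).
  ||u|| = √((2)² + (-14.2801)²) = √(207.9215) ≈ 14.4195,
  v_1 = u/||u|| ≈ (0.1387, -0.9903) (||v_1|| = 1).

λ_1 = 16.2801,  λ_2 = 1.7199;  v_1 ≈ (0.1387, -0.9903)


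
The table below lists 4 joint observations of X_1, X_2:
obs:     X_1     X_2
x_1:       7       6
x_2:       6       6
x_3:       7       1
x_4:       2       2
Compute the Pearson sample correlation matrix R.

Step 1 — column means:
  mean(X_1) = (7 + 6 + 7 + 2) / 4 = 22/4 = 5.5
  mean(X_2) = (6 + 6 + 1 + 2) / 4 = 15/4 = 3.75

Step 2 — sample variances and covariances s[i,j] = (1/(n-1)) · Σ_k (x_{k,i} - mean_i) · (x_{k,j} - mean_j), with n-1 = 3:
  s[X_1,X_1] = ((1.5)·(1.5) + (0.5)·(0.5) + (1.5)·(1.5) + (-3.5)·(-3.5)) / 3 = 17/3 = 5.6667
  s[X_1,X_2] = ((1.5)·(2.25) + (0.5)·(2.25) + (1.5)·(-2.75) + (-3.5)·(-1.75)) / 3 = 6.5/3 = 2.1667
  s[X_2,X_2] = ((2.25)·(2.25) + (2.25)·(2.25) + (-2.75)·(-2.75) + (-1.75)·(-1.75)) / 3 = 20.75/3 = 6.9167
  Sample standard deviations s_i = √(s[i,i]):
  s(X_1) = √(5.6667) = 2.3805
  s(X_2) = √(6.9167) = 2.63

Step 3 — r_{ij} = s_{ij} / (s_i · s_j):
  r[X_1,X_1] = 1 (diagonal).
  r[X_1,X_2] = 2.1667 / (2.3805 · 2.63) = 2.1667 / 6.2605 = 0.3461
  r[X_2,X_2] = 1 (diagonal).

R is symmetric with unit diagonal. Assembling:

R = [[1, 0.3461],
 [0.3461, 1]]


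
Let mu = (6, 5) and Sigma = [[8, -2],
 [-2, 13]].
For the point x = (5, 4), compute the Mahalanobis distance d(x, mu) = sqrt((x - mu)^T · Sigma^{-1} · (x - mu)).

Step 1 — centre the observation: (x - mu) = (-1, -1).

Step 2 — invert Sigma. det(Sigma) = 8·13 - (-2)² = 100.
  Sigma^{-1} = (1/det) · [[d, -b], [-b, a]] = [[0.13, 0.02],
 [0.02, 0.08]].

Step 3 — form the quadratic (x - mu)^T · Sigma^{-1} · (x - mu):
  Sigma^{-1} · (x - mu) = (-0.15, -0.1).
  (x - mu)^T · [Sigma^{-1} · (x - mu)] = (-1)·(-0.15) + (-1)·(-0.1) = 0.25.

Step 4 — take square root: d = √(0.25) ≈ 0.5.

d(x, mu) = √(0.25) ≈ 0.5


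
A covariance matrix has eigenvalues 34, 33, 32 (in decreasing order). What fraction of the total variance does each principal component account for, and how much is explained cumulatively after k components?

Step 1 — total variance = trace(Sigma) = Σ λ_i = 34 + 33 + 32 = 99.

Step 2 — fraction explained by component i = λ_i / Σ λ:
  PC1: 34/99 = 0.3434
  PC2: 33/99 = 0.3333
  PC3: 32/99 = 0.3232

Step 3 — cumulative fraction after k components = (λ_1 + ... + λ_k) / Σ λ:
  k = 1: 34/99 = 0.3434
  k = 2: (34 + 33)/99 = 67/99 = 0.6768
  k = 3: (34 + 33 + 32)/99 = 99/99 = 1

Summary (fraction, with percent):

explained: PC1 0.3434 (34.34%), PC2 0.3333 (33.33%), PC3 0.3232 (32.32%);  cumulative: 0.3434, 0.6768, 1


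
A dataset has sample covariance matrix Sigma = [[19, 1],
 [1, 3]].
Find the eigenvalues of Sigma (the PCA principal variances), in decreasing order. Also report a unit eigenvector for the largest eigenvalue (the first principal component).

Step 1 — characteristic polynomial of 2×2 Sigma:
  det(Sigma - λI) = λ² - trace · λ + det = 0.
  trace = 19 + 3 = 22, det = 19·3 - (1)² = 56.
Step 2 — discriminant:
  Δ = trace² - 4·det = 484 - 224 = 260.
Step 3 — eigenvalues:
  λ = (trace ± √Δ)/2 = (22 ± 16.1245)/2,
  λ_1 = 19.0623,  λ_2 = 2.9377.

Step 4 — unit eigenvector for λ_1: solve (Sigma - λ_1 I)v = 0. First row:
  (19 - 19.0623)·v_x + (1)·v_y = 0, i.e. (-0.0623)·v_x + (1)·v_y = 0,
  so v ∝ (b, λ_1 - a) = (1, 0.0623) = u.
  ||u|| = √((1)² + (0.0623)²) = √(1.0039) ≈ 1.0019,
  v_1 = u/||u|| ≈ (0.9981, 0.0621) (||v_1|| = 1).

λ_1 = 19.0623,  λ_2 = 2.9377;  v_1 ≈ (0.9981, 0.0621)


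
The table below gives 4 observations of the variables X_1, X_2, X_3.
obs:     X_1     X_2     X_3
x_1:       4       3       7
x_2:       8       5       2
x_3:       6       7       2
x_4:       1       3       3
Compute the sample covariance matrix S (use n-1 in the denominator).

Step 1 — column means:
  mean(X_1) = (4 + 8 + 6 + 1) / 4 = 19/4 = 4.75
  mean(X_2) = (3 + 5 + 7 + 3) / 4 = 18/4 = 4.5
  mean(X_3) = (7 + 2 + 2 + 3) / 4 = 14/4 = 3.5

Step 2 — sample covariance S[i,j] = (1/(n-1)) · Σ_k (x_{k,i} - mean_i) · (x_{k,j} - mean_j), with n-1 = 3.
  S[X_1,X_1] = ((-0.75)·(-0.75) + (3.25)·(3.25) + (1.25)·(1.25) + (-3.75)·(-3.75)) / 3 = 26.75/3 = 8.9167
  S[X_1,X_2] = ((-0.75)·(-1.5) + (3.25)·(0.5) + (1.25)·(2.5) + (-3.75)·(-1.5)) / 3 = 11.5/3 = 3.8333
  S[X_1,X_3] = ((-0.75)·(3.5) + (3.25)·(-1.5) + (1.25)·(-1.5) + (-3.75)·(-0.5)) / 3 = -7.5/3 = -2.5
  S[X_2,X_2] = ((-1.5)·(-1.5) + (0.5)·(0.5) + (2.5)·(2.5) + (-1.5)·(-1.5)) / 3 = 11/3 = 3.6667
  S[X_2,X_3] = ((-1.5)·(3.5) + (0.5)·(-1.5) + (2.5)·(-1.5) + (-1.5)·(-0.5)) / 3 = -9/3 = -3
  S[X_3,X_3] = ((3.5)·(3.5) + (-1.5)·(-1.5) + (-1.5)·(-1.5) + (-0.5)·(-0.5)) / 3 = 17/3 = 5.6667

S is symmetric (S[j,i] = S[i,j]). Assembling:

S = [[8.9167, 3.8333, -2.5],
 [3.8333, 3.6667, -3],
 [-2.5, -3, 5.6667]]


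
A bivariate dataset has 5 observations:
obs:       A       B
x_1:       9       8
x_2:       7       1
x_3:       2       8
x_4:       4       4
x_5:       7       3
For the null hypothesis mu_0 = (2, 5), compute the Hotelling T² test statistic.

Step 1 — sample mean vector:
  mean(A) = (9 + 7 + 2 + 4 + 7) / 5 = 29/5 = 5.8
  mean(B) = (8 + 1 + 8 + 4 + 3) / 5 = 24/5 = 4.8
  x̄ = (5.8, 4.8),  deviation x̄ - mu_0 = (5.8, 4.8) - (2, 5) = (3.8, -0.2).

Step 2 — sample covariance matrix, S[i,j] = (1/(n-1)) · Σ_k (x_{k,i} - mean_i) · (x_{k,j} - mean_j), divisor n-1 = 4:
  S[A,A] = ((3.2)·(3.2) + (1.2)·(1.2) + (-3.8)·(-3.8) + (-1.8)·(-1.8) + (1.2)·(1.2)) / 4 = 30.8/4 = 7.7
  S[A,B] = ((3.2)·(3.2) + (1.2)·(-3.8) + (-3.8)·(3.2) + (-1.8)·(-0.8) + (1.2)·(-1.8)) / 4 = -7.2/4 = -1.8
  S[B,B] = ((3.2)·(3.2) + (-3.8)·(-3.8) + (3.2)·(3.2) + (-0.8)·(-0.8) + (-1.8)·(-1.8)) / 4 = 38.8/4 = 9.7
  S = [[7.7, -1.8],
 [-1.8, 9.7]].

Step 3 — invert S. det(S) = 7.7·9.7 - (-1.8)² = 71.45.
  S^{-1} = (1/det) · [[d, -b], [-b, a]] = [[0.1358, 0.0252],
 [0.0252, 0.1078]].

Step 4 — quadratic form (x̄ - mu_0)^T · S^{-1} · (x̄ - mu_0):
  S^{-1} · (x̄ - mu_0) = (0.5108, 0.0742),
  (x̄ - mu_0)^T · [...] = (3.8)·(0.5108) + (-0.2)·(0.0742) = 1.9264.

Step 5 — scale by n: T² = 5 · 1.9264 = 9.6319.

T² ≈ 9.6319


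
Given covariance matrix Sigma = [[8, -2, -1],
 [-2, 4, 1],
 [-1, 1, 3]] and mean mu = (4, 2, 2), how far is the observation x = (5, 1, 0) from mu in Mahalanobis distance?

Step 1 — centre the observation: (x - mu) = (1, -1, -2).

Step 2 — invert Sigma (cofactor / det for 3×3, or solve directly):
  Sigma^{-1} = [[0.1447, 0.0658, 0.0263],
 [0.0658, 0.3026, -0.0789],
 [0.0263, -0.0789, 0.3684]].

Step 3 — form the quadratic (x - mu)^T · Sigma^{-1} · (x - mu):
  Sigma^{-1} · (x - mu) = (0.0263, -0.0789, -0.6316).
  (x - mu)^T · [Sigma^{-1} · (x - mu)] = (1)·(0.0263) + (-1)·(-0.0789) + (-2)·(-0.6316) = 1.3684.

Step 4 — take square root: d = √(1.3684) ≈ 1.1698.

d(x, mu) = √(1.3684) ≈ 1.1698


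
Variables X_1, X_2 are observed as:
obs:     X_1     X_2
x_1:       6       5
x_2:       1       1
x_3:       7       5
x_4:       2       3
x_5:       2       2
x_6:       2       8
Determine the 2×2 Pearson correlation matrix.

Step 1 — column means:
  mean(X_1) = (6 + 1 + 7 + 2 + 2 + 2) / 6 = 20/6 = 3.3333
  mean(X_2) = (5 + 1 + 5 + 3 + 2 + 8) / 6 = 24/6 = 4

Step 2 — sample variances and covariances s[i,j] = (1/(n-1)) · Σ_k (x_{k,i} - mean_i) · (x_{k,j} - mean_j), with n-1 = 5:
  s[X_1,X_1] = ((2.6667)·(2.6667) + (-2.3333)·(-2.3333) + (3.6667)·(3.6667) + (-1.3333)·(-1.3333) + (-1.3333)·(-1.3333) + (-1.3333)·(-1.3333)) / 5 = 31.3333/5 = 6.2667
  s[X_1,X_2] = ((2.6667)·(1) + (-2.3333)·(-3) + (3.6667)·(1) + (-1.3333)·(-1) + (-1.3333)·(-2) + (-1.3333)·(4)) / 5 = 12/5 = 2.4
  s[X_2,X_2] = ((1)·(1) + (-3)·(-3) + (1)·(1) + (-1)·(-1) + (-2)·(-2) + (4)·(4)) / 5 = 32/5 = 6.4
  Sample standard deviations s_i = √(s[i,i]):
  s(X_1) = √(6.2667) = 2.5033
  s(X_2) = √(6.4) = 2.5298

Step 3 — r_{ij} = s_{ij} / (s_i · s_j):
  r[X_1,X_1] = 1 (diagonal).
  r[X_1,X_2] = 2.4 / (2.5033 · 2.5298) = 2.4 / 6.333 = 0.379
  r[X_2,X_2] = 1 (diagonal).

R is symmetric with unit diagonal. Assembling:

R = [[1, 0.379],
 [0.379, 1]]


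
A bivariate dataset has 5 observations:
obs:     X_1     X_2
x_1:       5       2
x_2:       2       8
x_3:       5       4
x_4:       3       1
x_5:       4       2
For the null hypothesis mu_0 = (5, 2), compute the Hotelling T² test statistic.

Step 1 — sample mean vector:
  mean(X_1) = (5 + 2 + 5 + 3 + 4) / 5 = 19/5 = 3.8
  mean(X_2) = (2 + 8 + 4 + 1 + 2) / 5 = 17/5 = 3.4
  x̄ = (3.8, 3.4),  deviation x̄ - mu_0 = (3.8, 3.4) - (5, 2) = (-1.2, 1.4).

Step 2 — sample covariance matrix, S[i,j] = (1/(n-1)) · Σ_k (x_{k,i} - mean_i) · (x_{k,j} - mean_j), divisor n-1 = 4:
  S[X_1,X_1] = ((1.2)·(1.2) + (-1.8)·(-1.8) + (1.2)·(1.2) + (-0.8)·(-0.8) + (0.2)·(0.2)) / 4 = 6.8/4 = 1.7
  S[X_1,X_2] = ((1.2)·(-1.4) + (-1.8)·(4.6) + (1.2)·(0.6) + (-0.8)·(-2.4) + (0.2)·(-1.4)) / 4 = -7.6/4 = -1.9
  S[X_2,X_2] = ((-1.4)·(-1.4) + (4.6)·(4.6) + (0.6)·(0.6) + (-2.4)·(-2.4) + (-1.4)·(-1.4)) / 4 = 31.2/4 = 7.8
  S = [[1.7, -1.9],
 [-1.9, 7.8]].

Step 3 — invert S. det(S) = 1.7·7.8 - (-1.9)² = 9.65.
  S^{-1} = (1/det) · [[d, -b], [-b, a]] = [[0.8083, 0.1969],
 [0.1969, 0.1762]].

Step 4 — quadratic form (x̄ - mu_0)^T · S^{-1} · (x̄ - mu_0):
  S^{-1} · (x̄ - mu_0) = (-0.6943, 0.0104),
  (x̄ - mu_0)^T · [...] = (-1.2)·(-0.6943) + (1.4)·(0.0104) = 0.8477.

Step 5 — scale by n: T² = 5 · 0.8477 = 4.2383.

T² ≈ 4.2383


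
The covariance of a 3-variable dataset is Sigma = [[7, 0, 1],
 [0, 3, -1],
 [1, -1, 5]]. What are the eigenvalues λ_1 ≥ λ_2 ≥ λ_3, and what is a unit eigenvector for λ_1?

Step 1 — characteristic polynomial p(λ) = det(λI - Sigma) = λ³ - tr·λ² + c_1·λ - det, where tr = trace, c_1 = sum of the principal 2×2 minors, det = det(Sigma):
  tr = 7 + 3 + 5 = 15,
  c_1 = (7·3 - (0)²) + (7·5 - (1)²) + (3·5 - (-1)²) = 21 + 34 + 14 = 69,
  det = 7·(3·5 - (-1)²) - (0)·((0)·5 - (-1)·(1)) + (1)·((0)·(-1) - 3·(1)) = 7·(14) - (0)·(1) + (1)·(-3) = 95.
  So p(λ) = λ³ - 15λ² + 69λ - 95.
Step 2 — look for an integer root (rational root theorem: any rational root is an integer divisor of 95). Testing λ = 5:
  p(5) = 125 - 375 + 345 - 95 = 0  ✓
  Dividing out (λ - 5): p(λ) = (λ - 5)(λ² - 10λ + 19).
Step 3 — remaining eigenvalues from the quadratic λ² - 10λ + 19 = 0:
  Δ = 10² - 4·19 = 100 - 76 = 24,  λ = (10 ± √24)/2 = (10 ± 4.899)/2 ≈ 7.4495 or 2.5505.
  Sorted: λ_1 = 7.4495,  λ_2 = 5,  λ_3 = 2.5505  (check: sum = 15 = tr ✓).

Step 4 — unit eigenvector for λ_1 ≈ 7.4495: v spans the null space of (Sigma - λ_1 I), whose rows are
  r_1 = (-0.4495, 0, 1),  r_2 = (0, -4.4495, -1),  r_3 = (1, -1, -2.4495).
  v is orthogonal to every row, so take v ∝ r_1 × r_2 = ((0)·(-1) - (1)·(-4.4495), (1)·(0) - (-0.4495)·(-1), (-0.4495)·(-4.4495) - (0)·(0)) ≈ (4.4495, -0.4495, 2).
  Let u = (4.4495, -0.4495, 2).
  ||u|| = √((4.4495)² + (-0.4495)² + (2)²) = √(24) ≈ 4.899,  v_1 = u/||u|| ≈ (0.9082, -0.0918, 0.4082) (||v_1|| = 1).

λ_1 = 7.4495,  λ_2 = 5,  λ_3 = 2.5505;  v_1 ≈ (0.9082, -0.0918, 0.4082)


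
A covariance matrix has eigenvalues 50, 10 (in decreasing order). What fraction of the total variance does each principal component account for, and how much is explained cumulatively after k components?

Step 1 — total variance = trace(Sigma) = Σ λ_i = 50 + 10 = 60.

Step 2 — fraction explained by component i = λ_i / Σ λ:
  PC1: 50/60 = 0.8333
  PC2: 10/60 = 0.1667

Step 3 — cumulative fraction after k components = (λ_1 + ... + λ_k) / Σ λ:
  k = 1: 50/60 = 0.8333
  k = 2: (50 + 10)/60 = 60/60 = 1

Summary (fraction, with percent):

explained: PC1 0.8333 (83.33%), PC2 0.1667 (16.67%);  cumulative: 0.8333, 1


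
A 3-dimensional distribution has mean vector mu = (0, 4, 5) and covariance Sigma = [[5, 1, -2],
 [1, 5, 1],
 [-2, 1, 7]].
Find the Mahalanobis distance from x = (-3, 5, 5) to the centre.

Step 1 — centre the observation: (x - mu) = (-3, 1, 0).

Step 2 — invert Sigma (cofactor / det for 3×3, or solve directly):
  Sigma^{-1} = [[0.2446, -0.0647, 0.0791],
 [-0.0647, 0.223, -0.0504],
 [0.0791, -0.0504, 0.1727]].

Step 3 — form the quadratic (x - mu)^T · Sigma^{-1} · (x - mu):
  Sigma^{-1} · (x - mu) = (-0.7986, 0.4173, -0.2878).
  (x - mu)^T · [Sigma^{-1} · (x - mu)] = (-3)·(-0.7986) + (1)·(0.4173) + (0)·(-0.2878) = 2.8129.

Step 4 — take square root: d = √(2.8129) ≈ 1.6772.

d(x, mu) = √(2.8129) ≈ 1.6772


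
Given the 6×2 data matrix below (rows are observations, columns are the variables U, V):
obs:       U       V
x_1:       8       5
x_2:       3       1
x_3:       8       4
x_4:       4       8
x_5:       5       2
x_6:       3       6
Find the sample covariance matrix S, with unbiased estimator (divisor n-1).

Step 1 — column means:
  mean(U) = (8 + 3 + 8 + 4 + 5 + 3) / 6 = 31/6 = 5.1667
  mean(V) = (5 + 1 + 4 + 8 + 2 + 6) / 6 = 26/6 = 4.3333

Step 2 — sample covariance S[i,j] = (1/(n-1)) · Σ_k (x_{k,i} - mean_i) · (x_{k,j} - mean_j), with n-1 = 5.
  S[U,U] = ((2.8333)·(2.8333) + (-2.1667)·(-2.1667) + (2.8333)·(2.8333) + (-1.1667)·(-1.1667) + (-0.1667)·(-0.1667) + (-2.1667)·(-2.1667)) / 5 = 26.8333/5 = 5.3667
  S[U,V] = ((2.8333)·(0.6667) + (-2.1667)·(-3.3333) + (2.8333)·(-0.3333) + (-1.1667)·(3.6667) + (-0.1667)·(-2.3333) + (-2.1667)·(1.6667)) / 5 = 0.6667/5 = 0.1333
  S[V,V] = ((0.6667)·(0.6667) + (-3.3333)·(-3.3333) + (-0.3333)·(-0.3333) + (3.6667)·(3.6667) + (-2.3333)·(-2.3333) + (1.6667)·(1.6667)) / 5 = 33.3333/5 = 6.6667

S is symmetric (S[j,i] = S[i,j]). Assembling:

S = [[5.3667, 0.1333],
 [0.1333, 6.6667]]


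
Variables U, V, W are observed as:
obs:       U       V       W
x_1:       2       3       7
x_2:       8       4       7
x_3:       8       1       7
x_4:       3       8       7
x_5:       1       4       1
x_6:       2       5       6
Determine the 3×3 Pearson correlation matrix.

Step 1 — column means:
  mean(U) = (2 + 8 + 8 + 3 + 1 + 2) / 6 = 24/6 = 4
  mean(V) = (3 + 4 + 1 + 8 + 4 + 5) / 6 = 25/6 = 4.1667
  mean(W) = (7 + 7 + 7 + 7 + 1 + 6) / 6 = 35/6 = 5.8333

Step 2 — sample variances and covariances s[i,j] = (1/(n-1)) · Σ_k (x_{k,i} - mean_i) · (x_{k,j} - mean_j), with n-1 = 5:
  s[U,U] = ((-2)·(-2) + (4)·(4) + (4)·(4) + (-1)·(-1) + (-3)·(-3) + (-2)·(-2)) / 5 = 50/5 = 10
  s[U,V] = ((-2)·(-1.1667) + (4)·(-0.1667) + (4)·(-3.1667) + (-1)·(3.8333) + (-3)·(-0.1667) + (-2)·(0.8333)) / 5 = -16/5 = -3.2
  s[U,W] = ((-2)·(1.1667) + (4)·(1.1667) + (4)·(1.1667) + (-1)·(1.1667) + (-3)·(-4.8333) + (-2)·(0.1667)) / 5 = 20/5 = 4
  s[V,V] = ((-1.1667)·(-1.1667) + (-0.1667)·(-0.1667) + (-3.1667)·(-3.1667) + (3.8333)·(3.8333) + (-0.1667)·(-0.1667) + (0.8333)·(0.8333)) / 5 = 26.8333/5 = 5.3667
  s[V,W] = ((-1.1667)·(1.1667) + (-0.1667)·(1.1667) + (-3.1667)·(1.1667) + (3.8333)·(1.1667) + (-0.1667)·(-4.8333) + (0.8333)·(0.1667)) / 5 = 0.1667/5 = 0.0333
  s[W,W] = ((1.1667)·(1.1667) + (1.1667)·(1.1667) + (1.1667)·(1.1667) + (1.1667)·(1.1667) + (-4.8333)·(-4.8333) + (0.1667)·(0.1667)) / 5 = 28.8333/5 = 5.7667
  Sample standard deviations s_i = √(s[i,i]):
  s(U) = √(10) = 3.1623
  s(V) = √(5.3667) = 2.3166
  s(W) = √(5.7667) = 2.4014

Step 3 — r_{ij} = s_{ij} / (s_i · s_j):
  r[U,U] = 1 (diagonal).
  r[U,V] = -3.2 / (3.1623 · 2.3166) = -3.2 / 7.3258 = -0.4368
  r[U,W] = 4 / (3.1623 · 2.4014) = 4 / 7.5939 = 0.5267
  r[V,V] = 1 (diagonal).
  r[V,W] = 0.0333 / (2.3166 · 2.4014) = 0.0333 / 5.5631 = 0.006
  r[W,W] = 1 (diagonal).

R is symmetric with unit diagonal. Assembling:

R = [[1, -0.4368, 0.5267],
 [-0.4368, 1, 0.006],
 [0.5267, 0.006, 1]]


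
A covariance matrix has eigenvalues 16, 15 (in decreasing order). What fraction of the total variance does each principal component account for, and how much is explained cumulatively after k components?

Step 1 — total variance = trace(Sigma) = Σ λ_i = 16 + 15 = 31.

Step 2 — fraction explained by component i = λ_i / Σ λ:
  PC1: 16/31 = 0.5161
  PC2: 15/31 = 0.4839

Step 3 — cumulative fraction after k components = (λ_1 + ... + λ_k) / Σ λ:
  k = 1: 16/31 = 0.5161
  k = 2: (16 + 15)/31 = 31/31 = 1

Summary (fraction, with percent):

explained: PC1 0.5161 (51.61%), PC2 0.4839 (48.39%);  cumulative: 0.5161, 1


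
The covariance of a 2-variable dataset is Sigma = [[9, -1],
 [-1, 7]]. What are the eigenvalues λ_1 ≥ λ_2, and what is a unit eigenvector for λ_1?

Step 1 — characteristic polynomial of 2×2 Sigma:
  det(Sigma - λI) = λ² - trace · λ + det = 0.
  trace = 9 + 7 = 16, det = 9·7 - (-1)² = 62.
Step 2 — discriminant:
  Δ = trace² - 4·det = 256 - 248 = 8.
Step 3 — eigenvalues:
  λ = (trace ± √Δ)/2 = (16 ± 2.8284)/2,
  λ_1 = 9.4142,  λ_2 = 6.5858.

Step 4 — unit eigenvector for λ_1: solve (Sigma - λ_1 I)v = 0. First row:
  (9 - 9.4142)·v_x + (-1)·v_y = 0, i.e. (-0.4142)·v_x + (-1)·v_y = 0,
  so v ∝ (b, λ_1 - a) = (-1, 0.4142); multiply by -1 so the first entry is positive: u = (1, -0.4142).
  ||u|| = √((1)² + (-0.4142)²) = √(1.1716) ≈ 1.0824,
  v_1 = u/||u|| ≈ (0.9239, -0.3827) (||v_1|| = 1).

λ_1 = 9.4142,  λ_2 = 6.5858;  v_1 ≈ (0.9239, -0.3827)


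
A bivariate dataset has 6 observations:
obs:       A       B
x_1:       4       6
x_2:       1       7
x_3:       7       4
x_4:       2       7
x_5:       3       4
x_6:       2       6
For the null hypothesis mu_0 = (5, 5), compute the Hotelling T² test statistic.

Step 1 — sample mean vector:
  mean(A) = (4 + 1 + 7 + 2 + 3 + 2) / 6 = 19/6 = 3.1667
  mean(B) = (6 + 7 + 4 + 7 + 4 + 6) / 6 = 34/6 = 5.6667
  x̄ = (3.1667, 5.6667),  deviation x̄ - mu_0 = (3.1667, 5.6667) - (5, 5) = (-1.8333, 0.6667).

Step 2 — sample covariance matrix, S[i,j] = (1/(n-1)) · Σ_k (x_{k,i} - mean_i) · (x_{k,j} - mean_j), divisor n-1 = 5:
  S[A,A] = ((0.8333)·(0.8333) + (-2.1667)·(-2.1667) + (3.8333)·(3.8333) + (-1.1667)·(-1.1667) + (-0.1667)·(-0.1667) + (-1.1667)·(-1.1667)) / 5 = 22.8333/5 = 4.5667
  S[A,B] = ((0.8333)·(0.3333) + (-2.1667)·(1.3333) + (3.8333)·(-1.6667) + (-1.1667)·(1.3333) + (-0.1667)·(-1.6667) + (-1.1667)·(0.3333)) / 5 = -10.6667/5 = -2.1333
  S[B,B] = ((0.3333)·(0.3333) + (1.3333)·(1.3333) + (-1.6667)·(-1.6667) + (1.3333)·(1.3333) + (-1.6667)·(-1.6667) + (0.3333)·(0.3333)) / 5 = 9.3333/5 = 1.8667
  S = [[4.5667, -2.1333],
 [-2.1333, 1.8667]].

Step 3 — invert S. det(S) = 4.5667·1.8667 - (-2.1333)² = 3.9733.
  S^{-1} = (1/det) · [[d, -b], [-b, a]] = [[0.4698, 0.5369],
 [0.5369, 1.1493]].

Step 4 — quadratic form (x̄ - mu_0)^T · S^{-1} · (x̄ - mu_0):
  S^{-1} · (x̄ - mu_0) = (-0.5034, -0.2181),
  (x̄ - mu_0)^T · [...] = (-1.8333)·(-0.5034) + (0.6667)·(-0.2181) = 0.7774.

Step 5 — scale by n: T² = 6 · 0.7774 = 4.6644.

T² ≈ 4.6644


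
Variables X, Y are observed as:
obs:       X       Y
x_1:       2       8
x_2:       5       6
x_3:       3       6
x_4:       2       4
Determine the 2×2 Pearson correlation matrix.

Step 1 — column means:
  mean(X) = (2 + 5 + 3 + 2) / 4 = 12/4 = 3
  mean(Y) = (8 + 6 + 6 + 4) / 4 = 24/4 = 6

Step 2 — sample variances and covariances s[i,j] = (1/(n-1)) · Σ_k (x_{k,i} - mean_i) · (x_{k,j} - mean_j), with n-1 = 3:
  s[X,X] = ((-1)·(-1) + (2)·(2) + (0)·(0) + (-1)·(-1)) / 3 = 6/3 = 2
  s[X,Y] = ((-1)·(2) + (2)·(0) + (0)·(0) + (-1)·(-2)) / 3 = 0/3 = 0
  s[Y,Y] = ((2)·(2) + (0)·(0) + (0)·(0) + (-2)·(-2)) / 3 = 8/3 = 2.6667
  Sample standard deviations s_i = √(s[i,i]):
  s(X) = √(2) = 1.4142
  s(Y) = √(2.6667) = 1.633

Step 3 — r_{ij} = s_{ij} / (s_i · s_j):
  r[X,X] = 1 (diagonal).
  r[X,Y] = 0 / (1.4142 · 1.633) = 0 / 2.3094 = 0
  r[Y,Y] = 1 (diagonal).

R is symmetric with unit diagonal. Assembling:

R = [[1, 0],
 [0, 1]]


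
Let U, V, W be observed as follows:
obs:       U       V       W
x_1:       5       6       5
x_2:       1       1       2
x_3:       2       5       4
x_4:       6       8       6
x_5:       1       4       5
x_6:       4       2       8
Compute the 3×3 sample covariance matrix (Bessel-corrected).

Step 1 — column means:
  mean(U) = (5 + 1 + 2 + 6 + 1 + 4) / 6 = 19/6 = 3.1667
  mean(V) = (6 + 1 + 5 + 8 + 4 + 2) / 6 = 26/6 = 4.3333
  mean(W) = (5 + 2 + 4 + 6 + 5 + 8) / 6 = 30/6 = 5

Step 2 — sample covariance S[i,j] = (1/(n-1)) · Σ_k (x_{k,i} - mean_i) · (x_{k,j} - mean_j), with n-1 = 5.
  S[U,U] = ((1.8333)·(1.8333) + (-2.1667)·(-2.1667) + (-1.1667)·(-1.1667) + (2.8333)·(2.8333) + (-2.1667)·(-2.1667) + (0.8333)·(0.8333)) / 5 = 22.8333/5 = 4.5667
  S[U,V] = ((1.8333)·(1.6667) + (-2.1667)·(-3.3333) + (-1.1667)·(0.6667) + (2.8333)·(3.6667) + (-2.1667)·(-0.3333) + (0.8333)·(-2.3333)) / 5 = 18.6667/5 = 3.7333
  S[U,W] = ((1.8333)·(0) + (-2.1667)·(-3) + (-1.1667)·(-1) + (2.8333)·(1) + (-2.1667)·(0) + (0.8333)·(3)) / 5 = 13/5 = 2.6
  S[V,V] = ((1.6667)·(1.6667) + (-3.3333)·(-3.3333) + (0.6667)·(0.6667) + (3.6667)·(3.6667) + (-0.3333)·(-0.3333) + (-2.3333)·(-2.3333)) / 5 = 33.3333/5 = 6.6667
  S[V,W] = ((1.6667)·(0) + (-3.3333)·(-3) + (0.6667)·(-1) + (3.6667)·(1) + (-0.3333)·(0) + (-2.3333)·(3)) / 5 = 6/5 = 1.2
  S[W,W] = ((0)·(0) + (-3)·(-3) + (-1)·(-1) + (1)·(1) + (0)·(0) + (3)·(3)) / 5 = 20/5 = 4

S is symmetric (S[j,i] = S[i,j]). Assembling:

S = [[4.5667, 3.7333, 2.6],
 [3.7333, 6.6667, 1.2],
 [2.6, 1.2, 4]]
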